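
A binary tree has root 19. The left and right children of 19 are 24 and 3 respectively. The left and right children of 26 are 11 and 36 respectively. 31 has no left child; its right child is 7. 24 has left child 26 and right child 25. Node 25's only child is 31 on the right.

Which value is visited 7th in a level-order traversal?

36

Level-order visits nodes level by level from the root, left to right within each level.
Level 0: 19
Level 1: 24, 3
Level 2: 26, 25
Level 3: 11, 36, 31
Level 4: 7
Full level-order sequence: 19, 24, 3, 26, 25, 11, 36, 31, 7.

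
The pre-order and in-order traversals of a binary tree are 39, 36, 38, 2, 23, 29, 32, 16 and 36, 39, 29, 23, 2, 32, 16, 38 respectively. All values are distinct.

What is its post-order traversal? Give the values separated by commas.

36, 29, 23, 16, 32, 2, 38, 39

The first element of pre-order is the root; it splits in-order into left and right subtrees.
Root 39: left subtree has 1 node {36}, right has 6 {29, 23, 2, 32, 16, 38}.
  Root 38: left subtree has 5 nodes {29, 23, 2, 32, 16}, right has 0 { }.
    Root 2: left subtree has 2 nodes {29, 23}, right has 2 {32, 16}.
      Root 23: left subtree has 1 node {29}, right has 0 { }.
      Root 32: left subtree has 0 nodes { }, right has 1 {16}.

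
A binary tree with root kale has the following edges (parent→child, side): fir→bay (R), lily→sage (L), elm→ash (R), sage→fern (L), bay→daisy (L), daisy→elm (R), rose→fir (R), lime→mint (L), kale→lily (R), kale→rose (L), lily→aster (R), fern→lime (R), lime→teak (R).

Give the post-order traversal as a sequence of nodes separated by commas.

ash, elm, daisy, bay, fir, rose, mint, teak, lime, fern, sage, aster, lily, kale

Post-order visits the left subtree, then the right subtree, then the node.
At kale: go left to rose.
  At rose: no left child.
  At rose: go right to fir.
    At fir: no left child.
    At fir: go right to bay.
      At bay: go left to daisy.
        At daisy: no left child.
        At daisy: go right to elm.
          At elm: no left child.
          At elm: go right to ash.
            ash is a leaf — visit ash.
          Visit elm.
        Visit daisy.
      At bay: no right child.
      Visit bay.
    Visit fir.
  Visit rose.
At kale: go right to lily.
  At lily: go left to sage.
    At sage: go left to fern.
      At fern: no left child.
      At fern: go right to lime.
        At lime: go left to mint.
          mint is a leaf — visit mint.
        At lime: go right to teak.
          teak is a leaf — visit teak.
        Visit lime.
      Visit fern.
    At sage: no right child.
    Visit sage.
  At lily: go right to aster.
    aster is a leaf — visit aster.
  Visit lily.
Visit kale.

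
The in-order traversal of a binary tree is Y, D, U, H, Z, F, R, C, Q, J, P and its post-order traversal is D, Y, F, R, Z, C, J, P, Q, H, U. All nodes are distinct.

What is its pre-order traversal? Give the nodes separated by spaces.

The last element of post-order is the root; it splits in-order into left and right subtrees.
Root U: left subtree has 2 nodes {Y, D}, right has 8 {H, Z, F, R, C, Q, J, P}.
  Root Y: left subtree has 0 nodes { }, right has 1 {D}.
  Root H: left subtree has 0 nodes { }, right has 7 {Z, F, R, C, Q, J, P}.
    Root Q: left subtree has 4 nodes {Z, F, R, C}, right has 2 {J, P}.
      Root C: left subtree has 3 nodes {Z, F, R}, right has 0 { }.
        Root Z: left subtree has 0 nodes { }, right has 2 {F, R}.
          Root R: left subtree has 1 node {F}, right has 0 { }.
      Root P: left subtree has 1 node {J}, right has 0 { }.

U Y D H Q C Z R F P J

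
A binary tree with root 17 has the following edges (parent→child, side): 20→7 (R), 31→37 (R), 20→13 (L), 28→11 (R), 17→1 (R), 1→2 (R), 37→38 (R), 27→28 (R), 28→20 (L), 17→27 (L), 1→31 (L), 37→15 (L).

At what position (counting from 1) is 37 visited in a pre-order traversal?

10

Pre-order visits the node, then its left subtree, then its right subtree.
Visit 17.
At 17: go left to 27.
  Visit 27.
  At 27: no left child.
  At 27: go right to 28.
    Visit 28.
    At 28: go left to 20.
      Visit 20.
      At 20: go left to 13.
        13 is a leaf — visit 13.
      At 20: go right to 7.
        7 is a leaf — visit 7.
    At 28: go right to 11.
      11 is a leaf — visit 11.
At 17: go right to 1.
  Visit 1.
  At 1: go left to 31.
    Visit 31.
    At 31: no left child.
    At 31: go right to 37.
      Visit 37.
      At 37: go left to 15.
        15 is a leaf — visit 15.
      At 37: go right to 38.
        38 is a leaf — visit 38.
  At 1: go right to 2.
    2 is a leaf — visit 2.
Full pre-order sequence: 17, 27, 28, 20, 13, 7, 11, 1, 31, 37, 15, 38, 2.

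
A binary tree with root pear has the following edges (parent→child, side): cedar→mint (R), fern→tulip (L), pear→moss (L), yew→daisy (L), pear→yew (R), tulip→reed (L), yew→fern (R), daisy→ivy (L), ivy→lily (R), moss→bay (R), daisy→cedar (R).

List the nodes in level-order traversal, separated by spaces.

Level-order visits nodes level by level from the root, left to right within each level.
Level 0: pear
Level 1: moss, yew
Level 2: bay, daisy, fern
Level 3: ivy, cedar, tulip
Level 4: lily, mint, reed

pear moss yew bay daisy fern ivy cedar tulip lily mint reed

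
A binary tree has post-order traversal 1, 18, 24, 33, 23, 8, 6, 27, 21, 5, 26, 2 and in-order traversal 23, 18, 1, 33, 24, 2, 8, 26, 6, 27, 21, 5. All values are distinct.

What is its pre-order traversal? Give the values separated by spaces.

2 23 33 18 1 24 26 8 5 21 27 6

The last element of post-order is the root; it splits in-order into left and right subtrees.
Root 2: left subtree has 5 nodes {23, 18, 1, 33, 24}, right has 6 {8, 26, 6, 27, 21, 5}.
  Root 23: left subtree has 0 nodes { }, right has 4 {18, 1, 33, 24}.
    Root 33: left subtree has 2 nodes {18, 1}, right has 1 {24}.
      Root 18: left subtree has 0 nodes { }, right has 1 {1}.
  Root 26: left subtree has 1 node {8}, right has 4 {6, 27, 21, 5}.
    Root 5: left subtree has 3 nodes {6, 27, 21}, right has 0 { }.
      Root 21: left subtree has 2 nodes {6, 27}, right has 0 { }.
        Root 27: left subtree has 1 node {6}, right has 0 { }.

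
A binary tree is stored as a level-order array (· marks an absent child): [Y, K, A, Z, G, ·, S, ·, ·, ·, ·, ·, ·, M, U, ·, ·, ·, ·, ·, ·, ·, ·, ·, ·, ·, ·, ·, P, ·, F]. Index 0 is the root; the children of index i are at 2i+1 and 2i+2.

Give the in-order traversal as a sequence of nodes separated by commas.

In-order visits the left subtree, then the node, then the right subtree.
At Y: go left to K.
  At K: go left to Z.
    Z is a leaf — visit Z.
  Visit K.
  At K: go right to G.
    G is a leaf — visit G.
Visit Y.
At Y: go right to A.
  At A: no left child.
  Visit A.
  At A: go right to S.
    At S: go left to M.
      At M: no left child.
      Visit M.
      At M: go right to P.
        P is a leaf — visit P.
    Visit S.
    At S: go right to U.
      At U: no left child.
      Visit U.
      At U: go right to F.
        F is a leaf — visit F.

Z, K, G, Y, A, M, P, S, U, F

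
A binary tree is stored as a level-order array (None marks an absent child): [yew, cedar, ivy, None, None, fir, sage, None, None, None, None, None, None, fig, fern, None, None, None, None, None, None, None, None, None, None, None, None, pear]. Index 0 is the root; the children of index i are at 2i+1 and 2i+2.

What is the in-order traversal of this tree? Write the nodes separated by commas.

cedar, yew, fir, ivy, pear, fig, sage, fern

In-order visits the left subtree, then the node, then the right subtree.
At yew: go left to cedar.
  cedar is a leaf — visit cedar.
Visit yew.
At yew: go right to ivy.
  At ivy: go left to fir.
    fir is a leaf — visit fir.
  Visit ivy.
  At ivy: go right to sage.
    At sage: go left to fig.
      At fig: go left to pear.
        pear is a leaf — visit pear.
      Visit fig.
      At fig: no right child.
    Visit sage.
    At sage: go right to fern.
      fern is a leaf — visit fern.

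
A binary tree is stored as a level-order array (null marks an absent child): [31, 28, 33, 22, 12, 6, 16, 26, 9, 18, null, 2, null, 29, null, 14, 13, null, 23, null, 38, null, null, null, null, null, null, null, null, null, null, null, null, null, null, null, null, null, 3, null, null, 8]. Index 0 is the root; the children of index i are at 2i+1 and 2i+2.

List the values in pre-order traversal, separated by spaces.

Pre-order visits the node, then its left subtree, then its right subtree.
Visit 31.
At 31: go left to 28.
  Visit 28.
  At 28: go left to 22.
    Visit 22.
    At 22: go left to 26.
      Visit 26.
      At 26: go left to 14.
        14 is a leaf — visit 14.
      At 26: go right to 13.
        13 is a leaf — visit 13.
    At 22: go right to 9.
      Visit 9.
      At 9: no left child.
      At 9: go right to 23.
        Visit 23.
        At 23: no left child.
        At 23: go right to 3.
          3 is a leaf — visit 3.
  At 28: go right to 12.
    Visit 12.
    At 12: go left to 18.
      Visit 18.
      At 18: no left child.
      At 18: go right to 38.
        Visit 38.
        At 38: go left to 8.
          8 is a leaf — visit 8.
        At 38: no right child.
    At 12: no right child.
At 31: go right to 33.
  Visit 33.
  At 33: go left to 6.
    Visit 6.
    At 6: go left to 2.
      2 is a leaf — visit 2.
    At 6: no right child.
  At 33: go right to 16.
    Visit 16.
    At 16: go left to 29.
      29 is a leaf — visit 29.
    At 16: no right child.

31 28 22 26 14 13 9 23 3 12 18 38 8 33 6 2 16 29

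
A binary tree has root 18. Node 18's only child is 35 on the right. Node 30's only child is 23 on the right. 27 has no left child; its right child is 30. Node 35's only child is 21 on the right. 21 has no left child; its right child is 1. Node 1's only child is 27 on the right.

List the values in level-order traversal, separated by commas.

18, 35, 21, 1, 27, 30, 23

Level-order visits nodes level by level from the root, left to right within each level.
Level 0: 18
Level 1: 35
Level 2: 21
Level 3: 1
Level 4: 27
Level 5: 30
Level 6: 23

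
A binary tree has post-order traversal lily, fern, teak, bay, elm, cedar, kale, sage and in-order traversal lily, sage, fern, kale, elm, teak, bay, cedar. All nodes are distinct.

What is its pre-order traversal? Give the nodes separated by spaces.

sage lily kale fern cedar elm bay teak

The last element of post-order is the root; it splits in-order into left and right subtrees.
Root sage: left subtree has 1 node {lily}, right has 6 {fern, kale, elm, teak, bay, cedar}.
  Root kale: left subtree has 1 node {fern}, right has 4 {elm, teak, bay, cedar}.
    Root cedar: left subtree has 3 nodes {elm, teak, bay}, right has 0 { }.
      Root elm: left subtree has 0 nodes { }, right has 2 {teak, bay}.
        Root bay: left subtree has 1 node {teak}, right has 0 { }.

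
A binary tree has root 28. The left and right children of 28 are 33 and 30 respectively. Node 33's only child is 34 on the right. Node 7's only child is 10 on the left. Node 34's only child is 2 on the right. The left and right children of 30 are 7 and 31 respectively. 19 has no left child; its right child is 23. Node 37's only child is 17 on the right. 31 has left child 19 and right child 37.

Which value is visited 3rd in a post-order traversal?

Post-order visits the left subtree, then the right subtree, then the node.
At 28: go left to 33.
  At 33: no left child.
  At 33: go right to 34.
    At 34: no left child.
    At 34: go right to 2.
      2 is a leaf — visit 2.
    Visit 34.
  Visit 33.
At 28: go right to 30.
  At 30: go left to 7.
    At 7: go left to 10.
      10 is a leaf — visit 10.
    At 7: no right child.
    Visit 7.
  At 30: go right to 31.
    At 31: go left to 19.
      At 19: no left child.
      At 19: go right to 23.
        23 is a leaf — visit 23.
      Visit 19.
    At 31: go right to 37.
      At 37: no left child.
      At 37: go right to 17.
        17 is a leaf — visit 17.
      Visit 37.
    Visit 31.
  Visit 30.
Visit 28.
Full post-order sequence: 2, 34, 33, 10, 7, 23, 19, 17, 37, 31, 30, 28.

33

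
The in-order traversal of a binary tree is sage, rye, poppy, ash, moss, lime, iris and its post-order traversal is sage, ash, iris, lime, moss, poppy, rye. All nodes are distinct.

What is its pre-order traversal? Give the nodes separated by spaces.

rye sage poppy moss ash lime iris

The last element of post-order is the root; it splits in-order into left and right subtrees.
Root rye: left subtree has 1 node {sage}, right has 5 {poppy, ash, moss, lime, iris}.
  Root poppy: left subtree has 0 nodes { }, right has 4 {ash, moss, lime, iris}.
    Root moss: left subtree has 1 node {ash}, right has 2 {lime, iris}.
      Root lime: left subtree has 0 nodes { }, right has 1 {iris}.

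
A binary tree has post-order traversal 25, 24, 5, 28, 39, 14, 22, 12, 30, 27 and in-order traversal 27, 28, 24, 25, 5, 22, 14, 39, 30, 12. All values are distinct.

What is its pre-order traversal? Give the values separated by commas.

27, 30, 22, 28, 5, 24, 25, 14, 39, 12

The last element of post-order is the root; it splits in-order into left and right subtrees.
Root 27: left subtree has 0 nodes { }, right has 9 {28, 24, 25, 5, 22, 14, 39, 30, 12}.
  Root 30: left subtree has 7 nodes {28, 24, 25, 5, 22, 14, 39}, right has 1 {12}.
    Root 22: left subtree has 4 nodes {28, 24, 25, 5}, right has 2 {14, 39}.
      Root 28: left subtree has 0 nodes { }, right has 3 {24, 25, 5}.
        Root 5: left subtree has 2 nodes {24, 25}, right has 0 { }.
          Root 24: left subtree has 0 nodes { }, right has 1 {25}.
      Root 14: left subtree has 0 nodes { }, right has 1 {39}.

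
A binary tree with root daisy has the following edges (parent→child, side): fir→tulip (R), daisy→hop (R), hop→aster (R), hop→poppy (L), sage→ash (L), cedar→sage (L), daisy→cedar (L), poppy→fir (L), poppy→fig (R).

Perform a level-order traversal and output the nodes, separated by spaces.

Level-order visits nodes level by level from the root, left to right within each level.
Level 0: daisy
Level 1: cedar, hop
Level 2: sage, poppy, aster
Level 3: ash, fir, fig
Level 4: tulip

daisy cedar hop sage poppy aster ash fir fig tulip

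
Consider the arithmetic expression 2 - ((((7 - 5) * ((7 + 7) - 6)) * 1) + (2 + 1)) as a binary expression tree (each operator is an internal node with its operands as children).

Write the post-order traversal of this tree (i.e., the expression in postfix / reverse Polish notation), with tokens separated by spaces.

Post-order on an expression tree gives postfix notation: for each operator, emit left operand, right operand, then the operator.

2 7 5 - 7 7 + 6 - * 1 * 2 1 + + -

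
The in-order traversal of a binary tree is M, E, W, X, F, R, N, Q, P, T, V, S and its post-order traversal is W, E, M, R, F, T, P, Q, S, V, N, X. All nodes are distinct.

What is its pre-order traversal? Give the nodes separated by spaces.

X M E W N F R V Q P T S

The last element of post-order is the root; it splits in-order into left and right subtrees.
Root X: left subtree has 3 nodes {M, E, W}, right has 8 {F, R, N, Q, P, T, V, S}.
  Root M: left subtree has 0 nodes { }, right has 2 {E, W}.
    Root E: left subtree has 0 nodes { }, right has 1 {W}.
  Root N: left subtree has 2 nodes {F, R}, right has 5 {Q, P, T, V, S}.
    Root F: left subtree has 0 nodes { }, right has 1 {R}.
    Root V: left subtree has 3 nodes {Q, P, T}, right has 1 {S}.
      Root Q: left subtree has 0 nodes { }, right has 2 {P, T}.
        Root P: left subtree has 0 nodes { }, right has 1 {T}.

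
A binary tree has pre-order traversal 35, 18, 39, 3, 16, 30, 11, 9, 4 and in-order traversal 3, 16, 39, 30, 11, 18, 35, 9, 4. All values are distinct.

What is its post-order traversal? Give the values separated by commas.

16, 3, 11, 30, 39, 18, 4, 9, 35

The first element of pre-order is the root; it splits in-order into left and right subtrees.
Root 35: left subtree has 6 nodes {3, 16, 39, 30, 11, 18}, right has 2 {9, 4}.
  Root 18: left subtree has 5 nodes {3, 16, 39, 30, 11}, right has 0 { }.
    Root 39: left subtree has 2 nodes {3, 16}, right has 2 {30, 11}.
      Root 3: left subtree has 0 nodes { }, right has 1 {16}.
      Root 30: left subtree has 0 nodes { }, right has 1 {11}.
  Root 9: left subtree has 0 nodes { }, right has 1 {4}.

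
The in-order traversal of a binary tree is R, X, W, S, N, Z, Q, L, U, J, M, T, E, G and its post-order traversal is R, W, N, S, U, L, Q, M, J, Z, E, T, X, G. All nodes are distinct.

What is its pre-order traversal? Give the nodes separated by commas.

The last element of post-order is the root; it splits in-order into left and right subtrees.
Root G: left subtree has 13 nodes {R, X, W, S, N, Z, Q, L, U, J, M, T, E}, right has 0 { }.
  Root X: left subtree has 1 node {R}, right has 11 {W, S, N, Z, Q, L, U, J, M, T, E}.
    Root T: left subtree has 9 nodes {W, S, N, Z, Q, L, U, J, M}, right has 1 {E}.
      Root Z: left subtree has 3 nodes {W, S, N}, right has 5 {Q, L, U, J, M}.
        Root S: left subtree has 1 node {W}, right has 1 {N}.
        Root J: left subtree has 3 nodes {Q, L, U}, right has 1 {M}.
          Root Q: left subtree has 0 nodes { }, right has 2 {L, U}.
            Root L: left subtree has 0 nodes { }, right has 1 {U}.

G, X, R, T, Z, S, W, N, J, Q, L, U, M, E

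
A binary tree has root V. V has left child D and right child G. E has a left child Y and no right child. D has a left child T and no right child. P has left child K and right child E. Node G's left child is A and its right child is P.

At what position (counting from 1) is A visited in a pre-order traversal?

5

Pre-order visits the node, then its left subtree, then its right subtree.
Visit V.
At V: go left to D.
  Visit D.
  At D: go left to T.
    T is a leaf — visit T.
  At D: no right child.
At V: go right to G.
  Visit G.
  At G: go left to A.
    A is a leaf — visit A.
  At G: go right to P.
    Visit P.
    At P: go left to K.
      K is a leaf — visit K.
    At P: go right to E.
      Visit E.
      At E: go left to Y.
        Y is a leaf — visit Y.
      At E: no right child.
Full pre-order sequence: V, D, T, G, A, P, K, E, Y.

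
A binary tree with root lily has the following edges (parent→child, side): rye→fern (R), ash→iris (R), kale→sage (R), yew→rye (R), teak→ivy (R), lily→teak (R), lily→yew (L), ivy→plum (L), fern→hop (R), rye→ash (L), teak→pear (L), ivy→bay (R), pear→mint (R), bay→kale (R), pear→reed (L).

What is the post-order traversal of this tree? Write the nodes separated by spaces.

iris ash hop fern rye yew reed mint pear plum sage kale bay ivy teak lily

Post-order visits the left subtree, then the right subtree, then the node.
At lily: go left to yew.
  At yew: no left child.
  At yew: go right to rye.
    At rye: go left to ash.
      At ash: no left child.
      At ash: go right to iris.
        iris is a leaf — visit iris.
      Visit ash.
    At rye: go right to fern.
      At fern: no left child.
      At fern: go right to hop.
        hop is a leaf — visit hop.
      Visit fern.
    Visit rye.
  Visit yew.
At lily: go right to teak.
  At teak: go left to pear.
    At pear: go left to reed.
      reed is a leaf — visit reed.
    At pear: go right to mint.
      mint is a leaf — visit mint.
    Visit pear.
  At teak: go right to ivy.
    At ivy: go left to plum.
      plum is a leaf — visit plum.
    At ivy: go right to bay.
      At bay: no left child.
      At bay: go right to kale.
        At kale: no left child.
        At kale: go right to sage.
          sage is a leaf — visit sage.
        Visit kale.
      Visit bay.
    Visit ivy.
  Visit teak.
Visit lily.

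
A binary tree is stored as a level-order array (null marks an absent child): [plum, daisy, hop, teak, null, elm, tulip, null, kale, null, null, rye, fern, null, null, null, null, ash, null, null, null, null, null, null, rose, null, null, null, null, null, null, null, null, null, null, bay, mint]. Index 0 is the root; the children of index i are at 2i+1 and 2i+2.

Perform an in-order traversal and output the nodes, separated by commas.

In-order visits the left subtree, then the node, then the right subtree.
At plum: go left to daisy.
  At daisy: go left to teak.
    At teak: no left child.
    Visit teak.
    At teak: go right to kale.
      At kale: go left to ash.
        At ash: go left to bay.
          bay is a leaf — visit bay.
        Visit ash.
        At ash: go right to mint.
          mint is a leaf — visit mint.
      Visit kale.
      At kale: no right child.
  Visit daisy.
  At daisy: no right child.
Visit plum.
At plum: go right to hop.
  At hop: go left to elm.
    At elm: go left to rye.
      At rye: no left child.
      Visit rye.
      At rye: go right to rose.
        rose is a leaf — visit rose.
    Visit elm.
    At elm: go right to fern.
      fern is a leaf — visit fern.
  Visit hop.
  At hop: go right to tulip.
    tulip is a leaf — visit tulip.

teak, bay, ash, mint, kale, daisy, plum, rye, rose, elm, fern, hop, tulip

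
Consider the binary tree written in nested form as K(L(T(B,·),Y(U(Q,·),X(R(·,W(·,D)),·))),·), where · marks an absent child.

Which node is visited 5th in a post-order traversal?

Post-order visits the left subtree, then the right subtree, then the node.
At K: go left to L.
  At L: go left to T.
    At T: go left to B.
      B is a leaf — visit B.
    At T: no right child.
    Visit T.
  At L: go right to Y.
    At Y: go left to U.
      At U: go left to Q.
        Q is a leaf — visit Q.
      At U: no right child.
      Visit U.
    At Y: go right to X.
      At X: go left to R.
        At R: no left child.
        At R: go right to W.
          At W: no left child.
          At W: go right to D.
            D is a leaf — visit D.
          Visit W.
        Visit R.
      At X: no right child.
      Visit X.
    Visit Y.
  Visit L.
At K: no right child.
Visit K.
Full post-order sequence: B, T, Q, U, D, W, R, X, Y, L, K.

D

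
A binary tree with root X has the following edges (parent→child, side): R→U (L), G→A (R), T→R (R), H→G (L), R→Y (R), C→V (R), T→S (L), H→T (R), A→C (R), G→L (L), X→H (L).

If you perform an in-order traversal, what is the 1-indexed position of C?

In-order visits the left subtree, then the node, then the right subtree.
At X: go left to H.
  At H: go left to G.
    At G: go left to L.
      L is a leaf — visit L.
    Visit G.
    At G: go right to A.
      At A: no left child.
      Visit A.
      At A: go right to C.
        At C: no left child.
        Visit C.
        At C: go right to V.
          V is a leaf — visit V.
  Visit H.
  At H: go right to T.
    At T: go left to S.
      S is a leaf — visit S.
    Visit T.
    At T: go right to R.
      At R: go left to U.
        U is a leaf — visit U.
      Visit R.
      At R: go right to Y.
        Y is a leaf — visit Y.
Visit X.
At X: no right child.
Full in-order sequence: L, G, A, C, V, H, S, T, U, R, Y, X.

4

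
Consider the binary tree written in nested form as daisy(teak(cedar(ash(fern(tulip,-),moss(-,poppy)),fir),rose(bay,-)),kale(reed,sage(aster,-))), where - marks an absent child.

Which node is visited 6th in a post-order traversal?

fir

Post-order visits the left subtree, then the right subtree, then the node.
At daisy: go left to teak.
  At teak: go left to cedar.
    At cedar: go left to ash.
      At ash: go left to fern.
        At fern: go left to tulip.
          tulip is a leaf — visit tulip.
        At fern: no right child.
        Visit fern.
      At ash: go right to moss.
        At moss: no left child.
        At moss: go right to poppy.
          poppy is a leaf — visit poppy.
        Visit moss.
      Visit ash.
    At cedar: go right to fir.
      fir is a leaf — visit fir.
    Visit cedar.
  At teak: go right to rose.
    At rose: go left to bay.
      bay is a leaf — visit bay.
    At rose: no right child.
    Visit rose.
  Visit teak.
At daisy: go right to kale.
  At kale: go left to reed.
    reed is a leaf — visit reed.
  At kale: go right to sage.
    At sage: go left to aster.
      aster is a leaf — visit aster.
    At sage: no right child.
    Visit sage.
  Visit kale.
Visit daisy.
Full post-order sequence: tulip, fern, poppy, moss, ash, fir, cedar, bay, rose, teak, reed, aster, sage, kale, daisy.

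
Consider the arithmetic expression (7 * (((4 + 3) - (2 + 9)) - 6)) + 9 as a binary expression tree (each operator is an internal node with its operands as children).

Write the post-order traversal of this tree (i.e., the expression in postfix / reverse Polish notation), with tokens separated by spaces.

Post-order on an expression tree gives postfix notation: for each operator, emit left operand, right operand, then the operator.

7 4 3 + 2 9 + - 6 - * 9 +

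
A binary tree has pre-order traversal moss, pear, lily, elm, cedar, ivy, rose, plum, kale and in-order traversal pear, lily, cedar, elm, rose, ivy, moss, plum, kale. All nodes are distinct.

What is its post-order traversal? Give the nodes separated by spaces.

cedar rose ivy elm lily pear kale plum moss

The first element of pre-order is the root; it splits in-order into left and right subtrees.
Root moss: left subtree has 6 nodes {pear, lily, cedar, elm, rose, ivy}, right has 2 {plum, kale}.
  Root pear: left subtree has 0 nodes { }, right has 5 {lily, cedar, elm, rose, ivy}.
    Root lily: left subtree has 0 nodes { }, right has 4 {cedar, elm, rose, ivy}.
      Root elm: left subtree has 1 node {cedar}, right has 2 {rose, ivy}.
        Root ivy: left subtree has 1 node {rose}, right has 0 { }.
  Root plum: left subtree has 0 nodes { }, right has 1 {kale}.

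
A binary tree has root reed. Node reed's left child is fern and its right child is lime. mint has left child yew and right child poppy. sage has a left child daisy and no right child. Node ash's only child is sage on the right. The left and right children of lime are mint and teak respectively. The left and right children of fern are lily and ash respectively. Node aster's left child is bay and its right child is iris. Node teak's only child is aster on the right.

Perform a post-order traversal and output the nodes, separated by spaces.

Post-order visits the left subtree, then the right subtree, then the node.
At reed: go left to fern.
  At fern: go left to lily.
    lily is a leaf — visit lily.
  At fern: go right to ash.
    At ash: no left child.
    At ash: go right to sage.
      At sage: go left to daisy.
        daisy is a leaf — visit daisy.
      At sage: no right child.
      Visit sage.
    Visit ash.
  Visit fern.
At reed: go right to lime.
  At lime: go left to mint.
    At mint: go left to yew.
      yew is a leaf — visit yew.
    At mint: go right to poppy.
      poppy is a leaf — visit poppy.
    Visit mint.
  At lime: go right to teak.
    At teak: no left child.
    At teak: go right to aster.
      At aster: go left to bay.
        bay is a leaf — visit bay.
      At aster: go right to iris.
        iris is a leaf — visit iris.
      Visit aster.
    Visit teak.
  Visit lime.
Visit reed.

lily daisy sage ash fern yew poppy mint bay iris aster teak lime reed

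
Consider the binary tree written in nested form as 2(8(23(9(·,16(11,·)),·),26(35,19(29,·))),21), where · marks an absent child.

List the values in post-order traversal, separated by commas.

11, 16, 9, 23, 35, 29, 19, 26, 8, 21, 2

Post-order visits the left subtree, then the right subtree, then the node.
At 2: go left to 8.
  At 8: go left to 23.
    At 23: go left to 9.
      At 9: no left child.
      At 9: go right to 16.
        At 16: go left to 11.
          11 is a leaf — visit 11.
        At 16: no right child.
        Visit 16.
      Visit 9.
    At 23: no right child.
    Visit 23.
  At 8: go right to 26.
    At 26: go left to 35.
      35 is a leaf — visit 35.
    At 26: go right to 19.
      At 19: go left to 29.
        29 is a leaf — visit 29.
      At 19: no right child.
      Visit 19.
    Visit 26.
  Visit 8.
At 2: go right to 21.
  21 is a leaf — visit 21.
Visit 2.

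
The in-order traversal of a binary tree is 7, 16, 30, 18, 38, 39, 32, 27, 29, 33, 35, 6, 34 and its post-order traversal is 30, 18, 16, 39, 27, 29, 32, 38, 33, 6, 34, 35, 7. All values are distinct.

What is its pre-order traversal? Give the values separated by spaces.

The last element of post-order is the root; it splits in-order into left and right subtrees.
Root 7: left subtree has 0 nodes { }, right has 12 {16, 30, 18, 38, 39, 32, 27, 29, 33, 35, 6, 34}.
  Root 35: left subtree has 9 nodes {16, 30, 18, 38, 39, 32, 27, 29, 33}, right has 2 {6, 34}.
    Root 33: left subtree has 8 nodes {16, 30, 18, 38, 39, 32, 27, 29}, right has 0 { }.
      Root 38: left subtree has 3 nodes {16, 30, 18}, right has 4 {39, 32, 27, 29}.
        Root 16: left subtree has 0 nodes { }, right has 2 {30, 18}.
          Root 18: left subtree has 1 node {30}, right has 0 { }.
        Root 32: left subtree has 1 node {39}, right has 2 {27, 29}.
          Root 29: left subtree has 1 node {27}, right has 0 { }.
    Root 34: left subtree has 1 node {6}, right has 0 { }.

7 35 33 38 16 18 30 32 39 29 27 34 6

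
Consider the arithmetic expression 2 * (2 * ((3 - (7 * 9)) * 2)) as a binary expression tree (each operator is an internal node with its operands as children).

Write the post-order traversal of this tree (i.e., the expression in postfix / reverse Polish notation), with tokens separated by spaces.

2 2 3 7 9 * - 2 * * *

Post-order on an expression tree gives postfix notation: for each operator, emit left operand, right operand, then the operator.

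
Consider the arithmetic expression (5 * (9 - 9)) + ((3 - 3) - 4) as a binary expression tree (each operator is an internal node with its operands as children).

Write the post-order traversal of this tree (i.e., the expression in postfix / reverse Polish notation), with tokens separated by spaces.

5 9 9 - * 3 3 - 4 - +

Post-order on an expression tree gives postfix notation: for each operator, emit left operand, right operand, then the operator.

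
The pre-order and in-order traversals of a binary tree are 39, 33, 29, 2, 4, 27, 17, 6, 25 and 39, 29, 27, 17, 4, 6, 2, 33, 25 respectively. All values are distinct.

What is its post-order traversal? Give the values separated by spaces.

17 27 6 4 2 29 25 33 39

The first element of pre-order is the root; it splits in-order into left and right subtrees.
Root 39: left subtree has 0 nodes { }, right has 8 {29, 27, 17, 4, 6, 2, 33, 25}.
  Root 33: left subtree has 6 nodes {29, 27, 17, 4, 6, 2}, right has 1 {25}.
    Root 29: left subtree has 0 nodes { }, right has 5 {27, 17, 4, 6, 2}.
      Root 2: left subtree has 4 nodes {27, 17, 4, 6}, right has 0 { }.
        Root 4: left subtree has 2 nodes {27, 17}, right has 1 {6}.
          Root 27: left subtree has 0 nodes { }, right has 1 {17}.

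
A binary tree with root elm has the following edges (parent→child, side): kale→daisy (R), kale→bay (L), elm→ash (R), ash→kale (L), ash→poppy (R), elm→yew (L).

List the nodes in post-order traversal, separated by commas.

yew, bay, daisy, kale, poppy, ash, elm

Post-order visits the left subtree, then the right subtree, then the node.
At elm: go left to yew.
  yew is a leaf — visit yew.
At elm: go right to ash.
  At ash: go left to kale.
    At kale: go left to bay.
      bay is a leaf — visit bay.
    At kale: go right to daisy.
      daisy is a leaf — visit daisy.
    Visit kale.
  At ash: go right to poppy.
    poppy is a leaf — visit poppy.
  Visit ash.
Visit elm.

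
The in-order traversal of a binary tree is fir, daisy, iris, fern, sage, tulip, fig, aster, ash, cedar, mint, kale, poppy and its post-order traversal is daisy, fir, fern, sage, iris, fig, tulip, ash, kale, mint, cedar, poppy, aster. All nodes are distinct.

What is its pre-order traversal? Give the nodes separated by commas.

aster, tulip, iris, fir, daisy, sage, fern, fig, poppy, cedar, ash, mint, kale

The last element of post-order is the root; it splits in-order into left and right subtrees.
Root aster: left subtree has 7 nodes {fir, daisy, iris, fern, sage, tulip, fig}, right has 5 {ash, cedar, mint, kale, poppy}.
  Root tulip: left subtree has 5 nodes {fir, daisy, iris, fern, sage}, right has 1 {fig}.
    Root iris: left subtree has 2 nodes {fir, daisy}, right has 2 {fern, sage}.
      Root fir: left subtree has 0 nodes { }, right has 1 {daisy}.
      Root sage: left subtree has 1 node {fern}, right has 0 { }.
  Root poppy: left subtree has 4 nodes {ash, cedar, mint, kale}, right has 0 { }.
    Root cedar: left subtree has 1 node {ash}, right has 2 {mint, kale}.
      Root mint: left subtree has 0 nodes { }, right has 1 {kale}.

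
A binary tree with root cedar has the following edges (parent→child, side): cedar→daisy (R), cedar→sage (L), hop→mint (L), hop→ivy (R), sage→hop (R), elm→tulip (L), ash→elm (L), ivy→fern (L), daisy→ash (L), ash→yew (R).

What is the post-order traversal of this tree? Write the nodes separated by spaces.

mint fern ivy hop sage tulip elm yew ash daisy cedar

Post-order visits the left subtree, then the right subtree, then the node.
At cedar: go left to sage.
  At sage: no left child.
  At sage: go right to hop.
    At hop: go left to mint.
      mint is a leaf — visit mint.
    At hop: go right to ivy.
      At ivy: go left to fern.
        fern is a leaf — visit fern.
      At ivy: no right child.
      Visit ivy.
    Visit hop.
  Visit sage.
At cedar: go right to daisy.
  At daisy: go left to ash.
    At ash: go left to elm.
      At elm: go left to tulip.
        tulip is a leaf — visit tulip.
      At elm: no right child.
      Visit elm.
    At ash: go right to yew.
      yew is a leaf — visit yew.
    Visit ash.
  At daisy: no right child.
  Visit daisy.
Visit cedar.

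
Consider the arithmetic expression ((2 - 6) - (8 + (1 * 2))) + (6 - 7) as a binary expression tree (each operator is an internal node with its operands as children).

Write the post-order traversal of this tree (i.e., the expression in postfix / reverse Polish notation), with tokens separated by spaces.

Post-order on an expression tree gives postfix notation: for each operator, emit left operand, right operand, then the operator.

2 6 - 8 1 2 * + - 6 7 - +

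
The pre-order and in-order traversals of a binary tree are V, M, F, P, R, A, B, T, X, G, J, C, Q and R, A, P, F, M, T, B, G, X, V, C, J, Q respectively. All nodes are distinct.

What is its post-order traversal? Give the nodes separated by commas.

A, R, P, F, T, G, X, B, M, C, Q, J, V

The first element of pre-order is the root; it splits in-order into left and right subtrees.
Root V: left subtree has 9 nodes {R, A, P, F, M, T, B, G, X}, right has 3 {C, J, Q}.
  Root M: left subtree has 4 nodes {R, A, P, F}, right has 4 {T, B, G, X}.
    Root F: left subtree has 3 nodes {R, A, P}, right has 0 { }.
      Root P: left subtree has 2 nodes {R, A}, right has 0 { }.
        Root R: left subtree has 0 nodes { }, right has 1 {A}.
    Root B: left subtree has 1 node {T}, right has 2 {G, X}.
      Root X: left subtree has 1 node {G}, right has 0 { }.
  Root J: left subtree has 1 node {C}, right has 1 {Q}.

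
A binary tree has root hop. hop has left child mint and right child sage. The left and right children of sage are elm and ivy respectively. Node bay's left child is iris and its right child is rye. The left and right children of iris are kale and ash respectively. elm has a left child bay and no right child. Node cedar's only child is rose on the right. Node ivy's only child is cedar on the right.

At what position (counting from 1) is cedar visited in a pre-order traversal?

11

Pre-order visits the node, then its left subtree, then its right subtree.
Visit hop.
At hop: go left to mint.
  mint is a leaf — visit mint.
At hop: go right to sage.
  Visit sage.
  At sage: go left to elm.
    Visit elm.
    At elm: go left to bay.
      Visit bay.
      At bay: go left to iris.
        Visit iris.
        At iris: go left to kale.
          kale is a leaf — visit kale.
        At iris: go right to ash.
          ash is a leaf — visit ash.
      At bay: go right to rye.
        rye is a leaf — visit rye.
    At elm: no right child.
  At sage: go right to ivy.
    Visit ivy.
    At ivy: no left child.
    At ivy: go right to cedar.
      Visit cedar.
      At cedar: no left child.
      At cedar: go right to rose.
        rose is a leaf — visit rose.
Full pre-order sequence: hop, mint, sage, elm, bay, iris, kale, ash, rye, ivy, cedar, rose.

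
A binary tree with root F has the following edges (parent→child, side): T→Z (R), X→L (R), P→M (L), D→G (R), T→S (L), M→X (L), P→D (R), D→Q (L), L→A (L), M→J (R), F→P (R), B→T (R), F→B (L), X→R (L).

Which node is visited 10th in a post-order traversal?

M

Post-order visits the left subtree, then the right subtree, then the node.
At F: go left to B.
  At B: no left child.
  At B: go right to T.
    At T: go left to S.
      S is a leaf — visit S.
    At T: go right to Z.
      Z is a leaf — visit Z.
    Visit T.
  Visit B.
At F: go right to P.
  At P: go left to M.
    At M: go left to X.
      At X: go left to R.
        R is a leaf — visit R.
      At X: go right to L.
        At L: go left to A.
          A is a leaf — visit A.
        At L: no right child.
        Visit L.
      Visit X.
    At M: go right to J.
      J is a leaf — visit J.
    Visit M.
  At P: go right to D.
    At D: go left to Q.
      Q is a leaf — visit Q.
    At D: go right to G.
      G is a leaf — visit G.
    Visit D.
  Visit P.
Visit F.
Full post-order sequence: S, Z, T, B, R, A, L, X, J, M, Q, G, D, P, F.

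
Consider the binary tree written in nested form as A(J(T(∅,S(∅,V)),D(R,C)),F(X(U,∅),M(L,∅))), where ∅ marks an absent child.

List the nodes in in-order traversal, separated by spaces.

T S V J R D C A U X F L M

In-order visits the left subtree, then the node, then the right subtree.
At A: go left to J.
  At J: go left to T.
    At T: no left child.
    Visit T.
    At T: go right to S.
      At S: no left child.
      Visit S.
      At S: go right to V.
        V is a leaf — visit V.
  Visit J.
  At J: go right to D.
    At D: go left to R.
      R is a leaf — visit R.
    Visit D.
    At D: go right to C.
      C is a leaf — visit C.
Visit A.
At A: go right to F.
  At F: go left to X.
    At X: go left to U.
      U is a leaf — visit U.
    Visit X.
    At X: no right child.
  Visit F.
  At F: go right to M.
    At M: go left to L.
      L is a leaf — visit L.
    Visit M.
    At M: no right child.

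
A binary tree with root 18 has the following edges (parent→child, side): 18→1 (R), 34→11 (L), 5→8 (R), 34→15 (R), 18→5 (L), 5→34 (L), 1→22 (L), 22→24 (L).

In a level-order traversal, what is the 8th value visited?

15

Level-order visits nodes level by level from the root, left to right within each level.
Level 0: 18
Level 1: 5, 1
Level 2: 34, 8, 22
Level 3: 11, 15, 24
Full level-order sequence: 18, 5, 1, 34, 8, 22, 11, 15, 24.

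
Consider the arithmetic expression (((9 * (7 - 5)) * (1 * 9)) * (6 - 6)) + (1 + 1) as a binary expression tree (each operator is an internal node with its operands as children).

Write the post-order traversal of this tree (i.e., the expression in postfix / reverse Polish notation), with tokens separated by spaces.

9 7 5 - * 1 9 * * 6 6 - * 1 1 + +

Post-order on an expression tree gives postfix notation: for each operator, emit left operand, right operand, then the operator.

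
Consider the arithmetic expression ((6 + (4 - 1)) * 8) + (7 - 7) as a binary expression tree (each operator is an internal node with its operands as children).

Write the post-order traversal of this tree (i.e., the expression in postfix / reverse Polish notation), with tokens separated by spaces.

6 4 1 - + 8 * 7 7 - +

Post-order on an expression tree gives postfix notation: for each operator, emit left operand, right operand, then the operator.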